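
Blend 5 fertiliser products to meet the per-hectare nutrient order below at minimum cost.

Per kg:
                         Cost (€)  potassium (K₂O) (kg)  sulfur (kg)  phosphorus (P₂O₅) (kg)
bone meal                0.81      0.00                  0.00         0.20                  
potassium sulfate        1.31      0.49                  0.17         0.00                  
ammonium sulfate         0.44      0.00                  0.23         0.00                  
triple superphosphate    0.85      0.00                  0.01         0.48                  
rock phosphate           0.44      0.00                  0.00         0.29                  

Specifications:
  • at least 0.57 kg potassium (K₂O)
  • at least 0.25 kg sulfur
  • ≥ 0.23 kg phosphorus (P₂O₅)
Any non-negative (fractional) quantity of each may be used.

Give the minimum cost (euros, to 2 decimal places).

€1.97

Let x1 = kg of bone meal, x2 = kg of potassium sulfate, x3 = kg of ammonium sulfate, x4 = kg of triple superphosphate, x5 = kg of rock phosphate.
Minimize 0.81x1 + 1.31x2 + 0.44x3 + 0.85x4 + 0.44x5 with:
  0.49x2 ≥ 0.57   (potassium (K₂O))
  0.17x2 + 0.23x3 + 0.01x4 ≥ 0.25   (sulfur)
  0.2x1 + 0.48x4 + 0.29x5 ≥ 0.23   (phosphorus (P₂O₅))
  x1, x2, x3, x4, x5 ≥ 0.
The optimal basis is {potassium sulfate, ammonium sulfate, rock phosphate}; bone meal, triple superphosphate drop out. Binding constraints: potassium (K₂O), sulfur, phosphorus (P₂O₅).
Optimal quantities: potassium sulfate = 1.163 kg, ammonium sulfate = 0.2272 kg, rock phosphate = 0.7931 kg.
Cost = 1.31·1.163 + 0.44·0.2272 + 0.44·0.7931 = 1.9725.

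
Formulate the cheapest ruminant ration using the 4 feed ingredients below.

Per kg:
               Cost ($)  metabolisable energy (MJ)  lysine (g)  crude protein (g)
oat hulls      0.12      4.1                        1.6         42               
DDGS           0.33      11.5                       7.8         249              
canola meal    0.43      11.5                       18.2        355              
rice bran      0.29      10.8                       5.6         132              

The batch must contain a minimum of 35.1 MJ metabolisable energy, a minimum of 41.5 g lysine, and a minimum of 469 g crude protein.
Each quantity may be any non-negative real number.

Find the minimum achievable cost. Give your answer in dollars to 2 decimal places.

$1.17

Let x1 = kg of oat hulls, x2 = kg of DDGS, x3 = kg of canola meal, x4 = kg of rice bran.
Minimize 0.12x1 + 0.33x2 + 0.43x3 + 0.29x4 subject to:
  4.1x1 + 11.5x2 + 11.5x3 + 10.8x4 ≥ 35.1   (metabolisable energy)
  1.6x1 + 7.8x2 + 18.2x3 + 5.6x4 ≥ 41.5   (lysine)
  42x1 + 249x2 + 355x3 + 132x4 ≥ 469   (crude protein)
  x1, x2, x3, x4 ≥ 0.
The cheapest feasible vertex uses only canola meal, rice bran; oat hulls, DDGS are not used. There the metabolisable energy and lysine constraints are tight.
That vertex is x3 = 1.904, x4 = 1.223.
Total cost: 0.43·1.904 + 0.29·1.223 = 1.1734.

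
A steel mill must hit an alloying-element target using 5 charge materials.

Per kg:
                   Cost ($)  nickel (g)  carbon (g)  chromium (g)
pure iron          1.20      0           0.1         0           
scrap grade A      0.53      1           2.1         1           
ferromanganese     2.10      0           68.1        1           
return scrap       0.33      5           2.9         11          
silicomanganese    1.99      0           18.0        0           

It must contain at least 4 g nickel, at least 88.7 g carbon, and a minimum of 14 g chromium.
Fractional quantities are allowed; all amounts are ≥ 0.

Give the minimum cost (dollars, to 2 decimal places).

$3.01

Set it up as a linear program. Let x1 = kg of pure iron, x2 = kg of scrap grade A, x3 = kg of ferromanganese, x4 = kg of return scrap, x5 = kg of silicomanganese.
Minimise 1.2x1 + 0.53x2 + 2.1x3 + 0.33x4 + 1.99x5 subject to:
  1x2 + 5x4 ≥ 4   (nickel)
  0.1x1 + 2.1x2 + 68.1x3 + 2.9x4 + 18x5 ≥ 88.7   (carbon)
  1x2 + 1x3 + 11x4 ≥ 14   (chromium)
  x1, x2, x3, x4, x5 ≥ 0.
The minimum-cost mix takes nothing from pure iron, scrap grade A, silicomanganese — only ferromanganese, return scrap. The carbon and chromium requirements are met with equality.
Optimal quantities: ferromanganese = 1.253 kg, return scrap = 1.159 kg.
Total cost: 2.1·1.253 + 0.33·1.159 = 3.0138.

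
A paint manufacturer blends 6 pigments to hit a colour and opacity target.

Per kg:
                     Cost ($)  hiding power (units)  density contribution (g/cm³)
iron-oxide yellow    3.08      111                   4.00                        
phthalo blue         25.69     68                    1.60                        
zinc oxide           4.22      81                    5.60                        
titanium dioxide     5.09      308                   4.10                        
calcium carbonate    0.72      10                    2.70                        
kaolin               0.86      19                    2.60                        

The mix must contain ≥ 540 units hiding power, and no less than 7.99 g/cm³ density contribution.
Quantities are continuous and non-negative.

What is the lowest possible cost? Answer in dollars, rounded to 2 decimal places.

Let x1 = kg of iron-oxide yellow, x2 = kg of phthalo blue, x3 = kg of zinc oxide, x4 = kg of titanium dioxide, x5 = kg of calcium carbonate, x6 = kg of kaolin.
Minimise 3.08x1 + 25.69x2 + 4.22x3 + 5.09x4 + 0.72x5 + 0.86x6 with:
  111x1 + 68x2 + 81x3 + 308x4 + 10x5 + 19x6 ≥ 540   (hiding power)
  4x1 + 1.6x2 + 5.6x3 + 4.1x4 + 2.7x5 + 2.6x6 ≥ 7.99   (density contribution)
  x1, x2, x3, x4, x5, x6 ≥ 0.
The optimal basis is {titanium dioxide, calcium carbonate}; iron-oxide yellow, phthalo blue, zinc oxide, kaolin drop out. There the hiding power and density contribution constraints are tight.
Optimal quantities: titanium dioxide = 1.743 kg, calcium carbonate = 0.3123 kg.
Objective = 5.09·1.743 + 0.72·0.3123 = 9.0967.

$9.10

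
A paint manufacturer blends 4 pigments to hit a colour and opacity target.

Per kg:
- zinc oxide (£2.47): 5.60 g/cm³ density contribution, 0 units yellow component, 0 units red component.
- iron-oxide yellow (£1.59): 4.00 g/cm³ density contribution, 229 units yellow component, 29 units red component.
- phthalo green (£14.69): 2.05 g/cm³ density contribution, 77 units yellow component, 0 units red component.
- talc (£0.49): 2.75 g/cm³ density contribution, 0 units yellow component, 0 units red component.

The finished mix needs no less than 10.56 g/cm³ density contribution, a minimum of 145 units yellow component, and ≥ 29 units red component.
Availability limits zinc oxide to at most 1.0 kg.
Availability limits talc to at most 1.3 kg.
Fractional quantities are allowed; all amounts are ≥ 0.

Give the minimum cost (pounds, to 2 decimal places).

Set it up as a linear program. Let x1 = kg of zinc oxide, x2 = kg of iron-oxide yellow, x3 = kg of phthalo green, x4 = kg of talc.
Minimize 2.47x1 + 1.59x2 + 14.69x3 + 0.49x4 subject to:
  5.6x1 + 4x2 + 2.05x3 + 2.75x4 ≥ 10.56   (density contribution)
  229x2 + 77x3 ≥ 145   (yellow component)
  29x2 ≥ 29   (red component)
  x1 ≤ 1
  x4 ≤ 1.3
  x1, x2, x3, x4 ≥ 0.
At the optimum only iron-oxide yellow, talc are positive (zinc oxide, phthalo green = 0). The density contribution and the talc cap requirements are met with equality.
That vertex is x2 = 1.746, x4 = 1.3.
Hence cost = 1.59·1.746 + 0.49·1.3 = £3.4131.

£3.41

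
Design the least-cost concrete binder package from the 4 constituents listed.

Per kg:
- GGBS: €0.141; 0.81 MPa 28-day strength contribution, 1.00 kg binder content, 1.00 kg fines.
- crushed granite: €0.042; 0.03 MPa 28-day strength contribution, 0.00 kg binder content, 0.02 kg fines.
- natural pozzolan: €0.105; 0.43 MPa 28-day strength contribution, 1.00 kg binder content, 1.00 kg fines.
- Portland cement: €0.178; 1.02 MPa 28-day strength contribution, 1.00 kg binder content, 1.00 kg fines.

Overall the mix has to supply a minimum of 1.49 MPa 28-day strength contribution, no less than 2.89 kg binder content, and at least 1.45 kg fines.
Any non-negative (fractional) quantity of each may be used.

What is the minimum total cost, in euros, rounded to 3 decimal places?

Set it up as a linear program. Let x1 = kg of GGBS, x2 = kg of crushed granite, x3 = kg of natural pozzolan, x4 = kg of Portland cement.
min 0.141x1 + 0.042x2 + 0.105x3 + 0.178x4 with:
  0.81x1 + 0.03x2 + 0.43x3 + 1.02x4 ≥ 1.49   (28-day strength contribution)
  1x1 + 1x3 + 1x4 ≥ 2.89   (binder content)
  1x1 + 0.02x2 + 1x3 + 1x4 ≥ 1.45   (fines)
  x1, x2, x3, x4 ≥ 0.
The minimum-cost mix takes nothing from crushed granite, Portland cement — only GGBS, natural pozzolan. The 28-day strength contribution and binder content requirements are met with equality.
So GGBS = 0.6508 kg, natural pozzolan = 2.239 kg.
Cost = 0.141·0.6508 + 0.105·2.239 = 0.32686.

€0.327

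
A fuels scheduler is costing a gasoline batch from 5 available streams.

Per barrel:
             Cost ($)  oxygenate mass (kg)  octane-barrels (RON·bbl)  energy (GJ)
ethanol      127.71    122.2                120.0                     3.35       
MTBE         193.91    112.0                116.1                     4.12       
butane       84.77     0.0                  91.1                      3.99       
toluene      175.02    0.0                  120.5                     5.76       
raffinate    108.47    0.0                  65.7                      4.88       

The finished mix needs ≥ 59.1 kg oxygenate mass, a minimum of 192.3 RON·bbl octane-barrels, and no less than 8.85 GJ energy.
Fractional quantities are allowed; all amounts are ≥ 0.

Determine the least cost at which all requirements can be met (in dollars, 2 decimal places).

$215.37

Treat it as an LP. Let x1 = barrels of ethanol, x2 = barrels of MTBE, x3 = barrels of butane, x4 = barrels of toluene, x5 = barrels of raffinate.
Minimize 127.71x1 + 193.91x2 + 84.77x3 + 175.02x4 + 108.47x5 with:
  122.2x1 + 112x2 ≥ 59.1   (oxygenate mass)
  120x1 + 116.1x2 + 91.1x3 + 120.5x4 + 65.7x5 ≥ 192.3   (octane-barrels)
  3.35x1 + 4.12x2 + 3.99x3 + 5.76x4 + 4.88x5 ≥ 8.85   (energy)
  x1, x2, x3, x4, x5 ≥ 0.
At the optimum only ethanol, butane are positive (MTBE, toluene, raffinate = 0). There the oxygenate mass and energy constraints are tight.
That vertex is x1 = 0.48363, x3 = 1.812.
Objective = 127.71·0.48363 + 84.77·1.812 = 215.3676.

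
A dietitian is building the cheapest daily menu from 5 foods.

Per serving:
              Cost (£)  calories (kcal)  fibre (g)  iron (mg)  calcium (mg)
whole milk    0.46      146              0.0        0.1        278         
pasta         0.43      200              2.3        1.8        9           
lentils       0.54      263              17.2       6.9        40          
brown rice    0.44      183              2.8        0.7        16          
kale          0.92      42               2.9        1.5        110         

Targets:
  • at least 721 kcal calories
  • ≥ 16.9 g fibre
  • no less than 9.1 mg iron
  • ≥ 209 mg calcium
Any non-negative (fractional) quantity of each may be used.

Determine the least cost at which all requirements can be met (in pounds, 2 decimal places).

Treat it as an LP. Let x1 = servings of whole milk, x2 = servings of pasta, x3 = servings of lentils, x4 = servings of brown rice, x5 = servings of kale.
min 0.46x1 + 0.43x2 + 0.54x3 + 0.44x4 + 0.92x5 with:
  146x1 + 200x2 + 263x3 + 183x4 + 42x5 ≥ 721   (calories)
  2.3x2 + 17.2x3 + 2.8x4 + 2.9x5 ≥ 16.9   (fibre)
  0.1x1 + 1.8x2 + 6.9x3 + 0.7x4 + 1.5x5 ≥ 9.1   (iron)
  278x1 + 9x2 + 40x3 + 16x4 + 110x5 ≥ 209   (calcium)
  x1, x2, x3, x4, x5 ≥ 0.
The optimal basis is {whole milk, lentils}; pasta, brown rice, kale drop out. The calories and calcium requirements are met with equality.
So whole milk = 0.3884 servings, lentils = 2.526 servings.
Total cost: 0.46·0.3884 + 0.54·2.526 = 1.5427.

£1.54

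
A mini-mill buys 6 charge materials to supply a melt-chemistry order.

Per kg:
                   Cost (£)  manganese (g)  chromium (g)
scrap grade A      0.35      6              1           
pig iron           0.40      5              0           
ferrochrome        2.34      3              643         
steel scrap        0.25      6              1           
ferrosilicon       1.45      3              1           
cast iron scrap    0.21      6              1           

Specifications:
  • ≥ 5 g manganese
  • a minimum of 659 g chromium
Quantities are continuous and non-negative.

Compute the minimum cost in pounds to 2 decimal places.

Treat it as an LP. Let x1 = kg of scrap grade A, x2 = kg of pig iron, x3 = kg of ferrochrome, x4 = kg of steel scrap, x5 = kg of ferrosilicon, x6 = kg of cast iron scrap.
min 0.35x1 + 0.4x2 + 2.34x3 + 0.25x4 + 1.45x5 + 0.21x6 with:
  6x1 + 5x2 + 3x3 + 6x4 + 3x5 + 6x6 ≥ 5   (manganese)
  1x1 + 643x3 + 1x4 + 1x5 + 1x6 ≥ 659   (chromium)
  x1, x2, x3, x4, x5, x6 ≥ 0.
The optimal basis is {ferrochrome, cast iron scrap}; scrap grade A, pig iron, steel scrap, ferrosilicon drop out. There the manganese and chromium constraints are tight.
That vertex is x3 = 1.024, x6 = 0.3211.
Total cost: 2.34·1.024 + 0.21·0.3211 = 2.4636.

£2.46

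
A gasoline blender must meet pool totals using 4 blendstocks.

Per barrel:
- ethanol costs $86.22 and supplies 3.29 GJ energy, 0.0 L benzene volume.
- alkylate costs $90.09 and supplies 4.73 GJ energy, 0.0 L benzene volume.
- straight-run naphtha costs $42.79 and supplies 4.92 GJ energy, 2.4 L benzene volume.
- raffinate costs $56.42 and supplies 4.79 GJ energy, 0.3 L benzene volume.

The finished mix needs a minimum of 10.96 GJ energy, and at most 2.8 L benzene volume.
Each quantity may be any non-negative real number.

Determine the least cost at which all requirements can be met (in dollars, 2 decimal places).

Let x1 = barrels of ethanol, x2 = barrels of alkylate, x3 = barrels of straight-run naphtha, x4 = barrels of raffinate.
min 86.22x1 + 90.09x2 + 42.79x3 + 56.42x4 s.t.:
  3.29x1 + 4.73x2 + 4.92x3 + 4.79x4 ≥ 10.96   (energy)
  2.4x3 + 0.3x4 ≤ 2.8   (benzene volume)
  x1, x2, x3, x4 ≥ 0.
The optimal basis is {straight-run naphtha, raffinate}; ethanol, alkylate drop out. There the energy and benzene volume constraints are tight.
Solving gives x3 = 1.0104, x4 = 1.2503.
Objective = 42.79·1.0104 + 56.42·1.2503 = 113.7769.

$113.78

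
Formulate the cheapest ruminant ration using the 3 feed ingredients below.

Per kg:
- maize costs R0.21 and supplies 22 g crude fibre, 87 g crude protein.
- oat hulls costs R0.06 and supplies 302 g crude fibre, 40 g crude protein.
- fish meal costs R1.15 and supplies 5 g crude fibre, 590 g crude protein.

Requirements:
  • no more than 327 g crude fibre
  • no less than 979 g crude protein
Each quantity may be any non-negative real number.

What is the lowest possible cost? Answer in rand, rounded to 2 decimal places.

R1.89

This is a linear program. Let x1 = kg of maize, x2 = kg of oat hulls, x3 = kg of fish meal.
Minimise 0.21x1 + 0.06x2 + 1.15x3 with:
  22x1 + 302x2 + 5x3 ≤ 327   (crude fibre)
  87x1 + 40x2 + 590x3 ≥ 979   (crude protein)
  x1, x2, x3 ≥ 0.
At the optimum only oat hulls, fish meal are positive (maize = 0). The crude fibre and crude protein requirements are met with equality.
So oat hulls = 1.056 kg, fish meal = 1.588 kg.
Hence cost = 0.06·1.056 + 1.15·1.588 = R1.8896.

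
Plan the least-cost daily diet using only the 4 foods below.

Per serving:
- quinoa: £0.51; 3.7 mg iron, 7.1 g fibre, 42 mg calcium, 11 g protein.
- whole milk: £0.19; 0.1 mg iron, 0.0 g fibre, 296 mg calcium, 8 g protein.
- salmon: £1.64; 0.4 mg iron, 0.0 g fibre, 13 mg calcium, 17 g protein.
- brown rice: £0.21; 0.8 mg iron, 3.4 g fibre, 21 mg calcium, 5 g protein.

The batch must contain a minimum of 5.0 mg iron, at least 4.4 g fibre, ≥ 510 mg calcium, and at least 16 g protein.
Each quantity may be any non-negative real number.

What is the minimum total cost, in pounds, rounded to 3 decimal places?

£0.960

Let x1 = servings of quinoa, x2 = servings of whole milk, x3 = servings of salmon, x4 = servings of brown rice.
Minimize 0.51x1 + 0.19x2 + 1.64x3 + 0.21x4 subject to:
  3.7x1 + 0.1x2 + 0.4x3 + 0.8x4 ≥ 5   (iron)
  7.1x1 + 3.4x4 ≥ 4.4   (fibre)
  42x1 + 296x2 + 13x3 + 21x4 ≥ 510   (calcium)
  11x1 + 8x2 + 17x3 + 5x4 ≥ 16   (protein)
  x1, x2, x3, x4 ≥ 0.
At the optimum only quinoa, whole milk are positive (salmon, brown rice = 0). The iron and calcium requirements are met with equality.
Solving gives x1 = 1.31, x2 = 1.537.
Total cost: 0.51·1.31 + 0.19·1.537 = 0.96013.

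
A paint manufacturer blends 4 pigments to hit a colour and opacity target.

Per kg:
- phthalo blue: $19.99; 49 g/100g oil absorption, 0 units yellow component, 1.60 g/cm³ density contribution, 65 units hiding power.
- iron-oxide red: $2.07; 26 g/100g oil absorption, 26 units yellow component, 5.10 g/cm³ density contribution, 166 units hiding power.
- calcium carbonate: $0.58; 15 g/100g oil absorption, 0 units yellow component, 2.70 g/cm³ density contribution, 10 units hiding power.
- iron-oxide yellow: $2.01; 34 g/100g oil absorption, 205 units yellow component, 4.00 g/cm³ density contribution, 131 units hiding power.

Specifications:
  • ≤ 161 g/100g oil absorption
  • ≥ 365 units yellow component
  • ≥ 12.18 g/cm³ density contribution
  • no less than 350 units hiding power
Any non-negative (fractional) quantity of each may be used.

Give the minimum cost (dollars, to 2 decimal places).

Treat it as an LP. Let x1 = kg of phthalo blue, x2 = kg of iron-oxide red, x3 = kg of calcium carbonate, x4 = kg of iron-oxide yellow.
Minimise 19.99x1 + 2.07x2 + 0.58x3 + 2.01x4 s.t.:
  49x1 + 26x2 + 15x3 + 34x4 ≤ 161   (oil absorption)
  26x2 + 205x4 ≥ 365   (yellow component)
  1.6x1 + 5.1x2 + 2.7x3 + 4x4 ≥ 12.18   (density contribution)
  65x1 + 166x2 + 10x3 + 131x4 ≥ 350   (hiding power)
  x1, x2, x3, x4 ≥ 0.
The optimal basis is {iron-oxide red, calcium carbonate, iron-oxide yellow}; phthalo blue drops out. Binding constraints: yellow component, density contribution, hiding power.
So iron-oxide red = 0.7405 kg, calcium carbonate = 0.6138 kg, iron-oxide yellow = 1.687 kg.
Objective = 2.07·0.7405 + 0.58·0.6138 + 2.01·1.687 = 5.2797.

$5.28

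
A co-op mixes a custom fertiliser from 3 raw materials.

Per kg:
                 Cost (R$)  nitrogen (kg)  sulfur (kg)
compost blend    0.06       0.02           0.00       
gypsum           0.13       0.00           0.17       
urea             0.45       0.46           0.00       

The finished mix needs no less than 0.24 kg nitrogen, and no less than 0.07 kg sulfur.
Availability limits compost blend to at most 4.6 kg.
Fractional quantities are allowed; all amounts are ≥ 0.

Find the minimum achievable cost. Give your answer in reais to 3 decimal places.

R$0.288

Let x1 = kg of compost blend, x2 = kg of gypsum, x3 = kg of urea.
Minimise 0.06x1 + 0.13x2 + 0.45x3 subject to:
  0.02x1 + 0.46x3 ≥ 0.24   (nitrogen)
  0.17x2 ≥ 0.07   (sulfur)
  x1 ≤ 4.6
  x1, x2, x3 ≥ 0.
The optimal basis is {gypsum, urea}; compost blend drops out. The nitrogen and sulfur requirements are met with equality.
Solving gives x2 = 0.4118, x3 = 0.5217.
Objective = 0.13·0.4118 + 0.45·0.5217 = 0.28830.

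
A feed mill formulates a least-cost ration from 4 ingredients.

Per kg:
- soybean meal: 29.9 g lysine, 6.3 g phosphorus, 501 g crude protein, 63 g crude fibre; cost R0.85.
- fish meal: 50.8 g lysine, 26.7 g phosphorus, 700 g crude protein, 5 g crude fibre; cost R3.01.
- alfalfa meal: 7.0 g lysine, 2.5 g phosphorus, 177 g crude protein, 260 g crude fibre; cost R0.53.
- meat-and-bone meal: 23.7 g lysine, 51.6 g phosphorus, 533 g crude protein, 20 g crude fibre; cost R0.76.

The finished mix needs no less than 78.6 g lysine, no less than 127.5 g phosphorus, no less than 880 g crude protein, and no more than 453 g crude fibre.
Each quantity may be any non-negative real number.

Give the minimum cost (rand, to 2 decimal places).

R2.44

This is a linear program. Let x1 = kg of soybean meal, x2 = kg of fish meal, x3 = kg of alfalfa meal, x4 = kg of meat-and-bone meal.
Minimise 0.85x1 + 3.01x2 + 0.53x3 + 0.76x4 subject to:
  29.9x1 + 50.8x2 + 7x3 + 23.7x4 ≥ 78.6   (lysine)
  6.3x1 + 26.7x2 + 2.5x3 + 51.6x4 ≥ 127.5   (phosphorus)
  501x1 + 700x2 + 177x3 + 533x4 ≥ 880   (crude protein)
  63x1 + 5x2 + 260x3 + 20x4 ≤ 453   (crude fibre)
  x1, x2, x3, x4 ≥ 0.
The optimal basis is {soybean meal, meat-and-bone meal}; fish meal, alfalfa meal drop out. Binding constraints: lysine and phosphorus.
So soybean meal = 0.742 kg, meat-and-bone meal = 2.38 kg.
Objective = 0.85·0.742 + 0.76·2.38 = 2.4395.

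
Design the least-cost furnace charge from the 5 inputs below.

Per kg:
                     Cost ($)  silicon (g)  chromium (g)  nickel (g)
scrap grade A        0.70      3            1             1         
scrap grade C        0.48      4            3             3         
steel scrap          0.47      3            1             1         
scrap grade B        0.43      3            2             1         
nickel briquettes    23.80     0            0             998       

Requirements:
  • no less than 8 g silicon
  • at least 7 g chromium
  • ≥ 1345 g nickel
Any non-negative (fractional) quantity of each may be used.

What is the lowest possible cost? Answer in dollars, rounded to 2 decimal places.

This is a linear program. Let x1 = kg of scrap grade A, x2 = kg of scrap grade C, x3 = kg of steel scrap, x4 = kg of scrap grade B, x5 = kg of nickel briquettes.
Minimise 0.7x1 + 0.48x2 + 0.47x3 + 0.43x4 + 23.8x5 subject to:
  3x1 + 4x2 + 3x3 + 3x4 ≥ 8   (silicon)
  1x1 + 3x2 + 1x3 + 2x4 ≥ 7   (chromium)
  1x1 + 3x2 + 1x3 + 1x4 + 998x5 ≥ 1345   (nickel)
  x1, x2, x3, x4, x5 ≥ 0.
The optimal basis is {scrap grade C, nickel briquettes}; scrap grade A, steel scrap, scrap grade B drop out. There the chromium and nickel constraints are tight.
Optimal quantities: scrap grade C = 2.3333 kg, nickel briquettes = 1.3407 kg.
Total cost: 0.48·2.3333 + 23.8·1.3407 = 33.0286.

$33.03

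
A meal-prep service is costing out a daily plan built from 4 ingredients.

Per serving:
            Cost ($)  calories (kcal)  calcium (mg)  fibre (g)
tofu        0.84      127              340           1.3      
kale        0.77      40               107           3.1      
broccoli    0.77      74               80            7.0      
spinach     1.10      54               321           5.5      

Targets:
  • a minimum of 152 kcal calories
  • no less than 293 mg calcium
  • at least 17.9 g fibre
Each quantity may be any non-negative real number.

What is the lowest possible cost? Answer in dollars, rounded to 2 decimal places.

$2.14

Treat it as an LP. Let x1 = servings of tofu, x2 = servings of kale, x3 = servings of broccoli, x4 = servings of spinach.
Minimize 0.84x1 + 0.77x2 + 0.77x3 + 1.1x4 subject to:
  127x1 + 40x2 + 74x3 + 54x4 ≥ 152   (calories)
  340x1 + 107x2 + 80x3 + 321x4 ≥ 293   (calcium)
  1.3x1 + 3.1x2 + 7x3 + 5.5x4 ≥ 17.9   (fibre)
  x1, x2, x3, x4 ≥ 0.
The cheapest feasible vertex uses only broccoli, spinach; tofu, kale are not used. There the calcium and fibre constraints are tight.
That vertex is x3 = 2.288, x4 = 0.3426.
Cost = 0.77·2.288 + 1.1·0.3426 = 2.1386.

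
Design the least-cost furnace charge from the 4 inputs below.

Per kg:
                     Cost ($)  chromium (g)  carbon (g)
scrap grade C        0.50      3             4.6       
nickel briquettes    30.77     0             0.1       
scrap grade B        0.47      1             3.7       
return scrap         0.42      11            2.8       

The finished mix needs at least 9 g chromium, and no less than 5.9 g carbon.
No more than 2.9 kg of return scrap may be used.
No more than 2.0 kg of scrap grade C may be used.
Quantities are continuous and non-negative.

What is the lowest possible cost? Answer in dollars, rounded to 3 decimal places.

Let x1 = kg of scrap grade C, x2 = kg of nickel briquettes, x3 = kg of scrap grade B, x4 = kg of return scrap.
Minimise 0.5x1 + 30.77x2 + 0.47x3 + 0.42x4 with:
  3x1 + 1x3 + 11x4 ≥ 9   (chromium)
  4.6x1 + 0.1x2 + 3.7x3 + 2.8x4 ≥ 5.9   (carbon)
  x4 ≤ 2.9
  x1 ≤ 2
  x1, x2, x3, x4 ≥ 0.
The minimum-cost mix takes nothing from nickel briquettes, scrap grade B — only scrap grade C, return scrap. Binding constraints: chromium and carbon.
Solving gives x1 = 0.9408, x4 = 0.5616.
Objective = 0.5·0.9408 + 0.42·0.5616 = 0.70627.

$0.706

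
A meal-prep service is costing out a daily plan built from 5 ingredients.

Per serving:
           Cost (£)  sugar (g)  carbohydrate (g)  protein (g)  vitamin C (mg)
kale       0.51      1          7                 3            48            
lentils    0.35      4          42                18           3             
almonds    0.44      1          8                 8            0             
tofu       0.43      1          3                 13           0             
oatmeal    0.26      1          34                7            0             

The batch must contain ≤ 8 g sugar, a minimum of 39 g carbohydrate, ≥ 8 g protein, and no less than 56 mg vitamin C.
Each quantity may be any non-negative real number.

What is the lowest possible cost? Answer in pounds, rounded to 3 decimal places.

Let x1 = servings of kale, x2 = servings of lentils, x3 = servings of almonds, x4 = servings of tofu, x5 = servings of oatmeal.
min 0.51x1 + 0.35x2 + 0.44x3 + 0.43x4 + 0.26x5 with:
  1x1 + 4x2 + 1x3 + 1x4 + 1x5 ≤ 8   (sugar)
  7x1 + 42x2 + 8x3 + 3x4 + 34x5 ≥ 39   (carbohydrate)
  3x1 + 18x2 + 8x3 + 13x4 + 7x5 ≥ 8   (protein)
  48x1 + 3x2 ≥ 56   (vitamin C)
  x1, x2, x3, x4, x5 ≥ 0.
The minimum-cost mix takes nothing from lentils, almonds, tofu — only kale, oatmeal. There the carbohydrate and vitamin C constraints are tight.
That vertex is x1 = 1.167, x5 = 0.9069.
Objective = 0.51·1.167 + 0.26·0.9069 = 0.83096.

£0.831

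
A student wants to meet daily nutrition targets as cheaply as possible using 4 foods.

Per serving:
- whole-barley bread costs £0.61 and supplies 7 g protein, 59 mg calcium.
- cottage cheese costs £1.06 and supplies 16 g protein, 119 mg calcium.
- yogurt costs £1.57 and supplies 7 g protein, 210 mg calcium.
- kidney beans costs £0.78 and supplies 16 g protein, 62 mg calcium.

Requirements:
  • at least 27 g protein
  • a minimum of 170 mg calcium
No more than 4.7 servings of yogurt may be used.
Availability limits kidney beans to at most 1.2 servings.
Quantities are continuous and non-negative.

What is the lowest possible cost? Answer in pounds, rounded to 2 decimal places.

£1.64

Set it up as a linear program. Let x1 = servings of whole-barley bread, x2 = servings of cottage cheese, x3 = servings of yogurt, x4 = servings of kidney beans.
Minimize 0.61x1 + 1.06x2 + 1.57x3 + 0.78x4 subject to:
  7x1 + 16x2 + 7x3 + 16x4 ≥ 27   (protein)
  59x1 + 119x2 + 210x3 + 62x4 ≥ 170   (calcium)
  x3 ≤ 4.7
  x4 ≤ 1.2
  x1, x2, x3, x4 ≥ 0.
At the optimum only cottage cheese, kidney beans are positive (whole-barley bread, yogurt = 0). There the protein and calcium constraints are tight.
That vertex is x2 = 1.147, x4 = 0.5406.
Hence cost = 1.06·1.147 + 0.78·0.5406 = £1.6375.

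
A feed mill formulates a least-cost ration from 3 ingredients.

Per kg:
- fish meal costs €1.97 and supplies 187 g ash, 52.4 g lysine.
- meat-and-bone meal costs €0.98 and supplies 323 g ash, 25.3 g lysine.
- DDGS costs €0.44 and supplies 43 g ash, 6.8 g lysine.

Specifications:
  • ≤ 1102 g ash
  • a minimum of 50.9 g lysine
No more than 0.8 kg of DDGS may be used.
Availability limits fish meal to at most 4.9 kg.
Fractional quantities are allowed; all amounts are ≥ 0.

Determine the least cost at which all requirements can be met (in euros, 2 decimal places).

Let x1 = kg of fish meal, x2 = kg of meat-and-bone meal, x3 = kg of DDGS.
Minimise 1.97x1 + 0.98x2 + 0.44x3 s.t.:
  187x1 + 323x2 + 43x3 ≤ 1102   (ash)
  52.4x1 + 25.3x2 + 6.8x3 ≥ 50.9   (lysine)
  x3 ≤ 0.8
  x1 ≤ 4.9
  x1, x2, x3 ≥ 0.
The cheapest feasible vertex uses only fish meal; meat-and-bone meal, DDGS are not used. Binding constraint: lysine.
So fish meal = 0.9714 kg.
Hence cost = 1.97·0.9714 = €1.9137.

€1.91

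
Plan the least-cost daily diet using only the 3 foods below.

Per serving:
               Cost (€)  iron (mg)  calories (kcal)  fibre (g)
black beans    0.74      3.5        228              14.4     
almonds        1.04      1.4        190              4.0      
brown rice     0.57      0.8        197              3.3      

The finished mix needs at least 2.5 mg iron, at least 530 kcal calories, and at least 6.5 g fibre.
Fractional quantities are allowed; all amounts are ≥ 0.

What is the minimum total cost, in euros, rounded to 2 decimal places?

This is a linear program. Let x1 = servings of black beans, x2 = servings of almonds, x3 = servings of brown rice.
min 0.74x1 + 1.04x2 + 0.57x3 s.t.:
  3.5x1 + 1.4x2 + 0.8x3 ≥ 2.5   (iron)
  228x1 + 190x2 + 197x3 ≥ 530   (calories)
  14.4x1 + 4x2 + 3.3x3 ≥ 6.5   (fibre)
  x1, x2, x3 ≥ 0.
At the optimum only black beans, brown rice are positive (almonds = 0). Binding constraints: iron and calories.
So black beans = 0.1351 servings, brown rice = 2.534 servings.
Total cost: 0.74·0.1351 + 0.57·2.534 = 1.5444.

€1.54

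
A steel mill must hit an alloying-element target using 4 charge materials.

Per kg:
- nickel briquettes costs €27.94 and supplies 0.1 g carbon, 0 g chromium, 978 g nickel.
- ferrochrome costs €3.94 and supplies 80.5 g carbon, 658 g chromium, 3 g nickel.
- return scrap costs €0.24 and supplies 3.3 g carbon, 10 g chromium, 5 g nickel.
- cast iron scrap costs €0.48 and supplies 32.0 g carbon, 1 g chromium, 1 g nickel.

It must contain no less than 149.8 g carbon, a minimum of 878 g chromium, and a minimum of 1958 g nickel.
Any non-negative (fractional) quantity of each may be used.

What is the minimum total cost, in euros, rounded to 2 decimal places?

€61.67

Let x1 = kg of nickel briquettes, x2 = kg of ferrochrome, x3 = kg of return scrap, x4 = kg of cast iron scrap.
min 27.94x1 + 3.94x2 + 0.24x3 + 0.48x4 subject to:
  0.1x1 + 80.5x2 + 3.3x3 + 32x4 ≥ 149.8   (carbon)
  658x2 + 10x3 + 1x4 ≥ 878   (chromium)
  978x1 + 3x2 + 5x3 + 1x4 ≥ 1958   (nickel)
  x1, x2, x3, x4 ≥ 0.
The optimal basis is {nickel briquettes, ferrochrome, cast iron scrap}; return scrap drops out. Binding constraints: carbon, chromium, nickel.
So nickel briquettes = 1.9966 kg, ferrochrome = 1.3323 kg, cast iron scrap = 1.3234 kg.
Hence cost = 27.94·1.9966 + 3.94·1.3323 + 0.48·1.3234 = €61.6695.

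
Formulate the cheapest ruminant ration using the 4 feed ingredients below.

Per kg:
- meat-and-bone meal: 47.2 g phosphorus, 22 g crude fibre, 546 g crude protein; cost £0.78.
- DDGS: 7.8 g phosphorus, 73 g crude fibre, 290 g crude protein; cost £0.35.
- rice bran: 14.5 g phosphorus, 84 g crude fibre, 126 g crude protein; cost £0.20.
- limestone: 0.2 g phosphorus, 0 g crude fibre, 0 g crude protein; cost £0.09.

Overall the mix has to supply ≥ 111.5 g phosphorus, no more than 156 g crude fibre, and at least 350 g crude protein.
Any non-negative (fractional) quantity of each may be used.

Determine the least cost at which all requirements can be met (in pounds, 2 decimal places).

£1.79

Set it up as a linear program. Let x1 = kg of meat-and-bone meal, x2 = kg of DDGS, x3 = kg of rice bran, x4 = kg of limestone.
Minimize 0.78x1 + 0.35x2 + 0.2x3 + 0.09x4 subject to:
  47.2x1 + 7.8x2 + 14.5x3 + 0.2x4 ≥ 111.5   (phosphorus)
  22x1 + 73x2 + 84x3 ≤ 156   (crude fibre)
  546x1 + 290x2 + 126x3 ≥ 350   (crude protein)
  x1, x2, x3, x4 ≥ 0.
The cheapest feasible vertex uses only meat-and-bone meal, rice bran; DDGS, limestone are not used. The phosphorus and crude fibre requirements are met with equality.
That vertex is x1 = 1.949, x3 = 1.347.
Cost = 0.78·1.949 + 0.2·1.347 = 1.7896.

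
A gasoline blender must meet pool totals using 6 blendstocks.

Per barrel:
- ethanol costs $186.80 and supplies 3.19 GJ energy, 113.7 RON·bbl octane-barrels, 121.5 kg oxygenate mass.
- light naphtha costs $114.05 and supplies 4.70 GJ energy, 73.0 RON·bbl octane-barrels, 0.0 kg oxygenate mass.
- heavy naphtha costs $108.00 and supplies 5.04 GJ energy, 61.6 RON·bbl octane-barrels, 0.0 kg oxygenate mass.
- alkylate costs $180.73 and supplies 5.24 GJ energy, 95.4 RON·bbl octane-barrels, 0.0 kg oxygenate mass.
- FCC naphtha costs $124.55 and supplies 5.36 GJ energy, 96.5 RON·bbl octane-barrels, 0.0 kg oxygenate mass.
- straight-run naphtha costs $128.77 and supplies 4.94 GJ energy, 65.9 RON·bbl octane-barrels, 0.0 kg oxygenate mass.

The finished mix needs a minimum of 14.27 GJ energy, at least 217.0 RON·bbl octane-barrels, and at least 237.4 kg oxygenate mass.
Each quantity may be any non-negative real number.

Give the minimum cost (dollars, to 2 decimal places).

$537.21

Let x1 = barrels of ethanol, x2 = barrels of light naphtha, x3 = barrels of heavy naphtha, x4 = barrels of alkylate, x5 = barrels of FCC naphtha, x6 = barrels of straight-run naphtha.
min 186.8x1 + 114.05x2 + 108x3 + 180.73x4 + 124.55x5 + 128.77x6 subject to:
  3.19x1 + 4.7x2 + 5.04x3 + 5.24x4 + 5.36x5 + 4.94x6 ≥ 14.27   (energy)
  113.7x1 + 73x2 + 61.6x3 + 95.4x4 + 96.5x5 + 65.9x6 ≥ 217   (octane-barrels)
  121.5x1 ≥ 237.4   (oxygenate mass)
  x1, x2, x3, x4, x5, x6 ≥ 0.
At the optimum only ethanol, heavy naphtha are positive (light naphtha, alkylate, FCC naphtha, straight-run naphtha = 0). The energy and oxygenate mass requirements are met with equality.
That vertex is x1 = 1.9539, x3 = 1.5946.
Objective = 186.8·1.9539 + 108·1.5946 = 537.2053.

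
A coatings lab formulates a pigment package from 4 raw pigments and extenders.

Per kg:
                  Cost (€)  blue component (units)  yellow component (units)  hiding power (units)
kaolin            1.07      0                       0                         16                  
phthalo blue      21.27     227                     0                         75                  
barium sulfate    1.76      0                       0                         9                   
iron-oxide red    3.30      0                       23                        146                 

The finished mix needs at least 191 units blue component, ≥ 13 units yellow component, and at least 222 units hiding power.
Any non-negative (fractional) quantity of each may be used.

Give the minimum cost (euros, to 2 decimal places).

Let x1 = kg of kaolin, x2 = kg of phthalo blue, x3 = kg of barium sulfate, x4 = kg of iron-oxide red.
min 1.07x1 + 21.27x2 + 1.76x3 + 3.3x4 s.t.:
  227x2 ≥ 191   (blue component)
  23x4 ≥ 13   (yellow component)
  16x1 + 75x2 + 9x3 + 146x4 ≥ 222   (hiding power)
  x1, x2, x3, x4 ≥ 0.
The cheapest feasible vertex uses only phthalo blue, iron-oxide red; kaolin, barium sulfate are not used. There the blue component and hiding power constraints are tight.
Solving gives x2 = 0.8414, x4 = 1.088.
Total cost: 21.27·0.8414 + 3.3·1.088 = 21.4870.

€21.49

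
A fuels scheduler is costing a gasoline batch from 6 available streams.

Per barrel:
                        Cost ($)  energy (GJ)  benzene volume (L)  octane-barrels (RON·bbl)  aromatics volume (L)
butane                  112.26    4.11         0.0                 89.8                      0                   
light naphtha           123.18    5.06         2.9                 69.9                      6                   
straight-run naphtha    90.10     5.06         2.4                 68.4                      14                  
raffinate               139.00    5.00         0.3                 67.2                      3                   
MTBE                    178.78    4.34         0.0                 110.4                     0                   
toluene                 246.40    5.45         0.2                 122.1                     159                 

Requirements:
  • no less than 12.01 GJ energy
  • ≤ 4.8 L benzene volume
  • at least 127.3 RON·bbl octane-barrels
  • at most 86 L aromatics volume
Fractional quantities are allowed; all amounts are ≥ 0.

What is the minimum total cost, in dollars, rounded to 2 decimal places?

Let x1 = barrels of butane, x2 = barrels of light naphtha, x3 = barrels of straight-run naphtha, x4 = barrels of raffinate, x5 = barrels of MTBE, x6 = barrels of toluene.
min 112.26x1 + 123.18x2 + 90.1x3 + 139x4 + 178.78x5 + 246.4x6 with:
  4.11x1 + 5.06x2 + 5.06x3 + 5x4 + 4.34x5 + 5.45x6 ≥ 12.01   (energy)
  2.9x2 + 2.4x3 + 0.3x4 + 0.2x6 ≤ 4.8   (benzene volume)
  89.8x1 + 69.9x2 + 68.4x3 + 67.2x4 + 110.4x5 + 122.1x6 ≥ 127.3   (octane-barrels)
  6x2 + 14x3 + 3x4 + 159x6 ≤ 86   (aromatics volume)
  x1, x2, x3, x4, x5, x6 ≥ 0.
The minimum-cost mix takes nothing from light naphtha, raffinate, MTBE, toluene — only butane, straight-run naphtha. There the energy and benzene volume constraints are tight.
Solving gives x1 = 0.45985, x3 = 2.
Cost = 112.26·0.45985 + 90.1·2 = 231.8228.

$231.82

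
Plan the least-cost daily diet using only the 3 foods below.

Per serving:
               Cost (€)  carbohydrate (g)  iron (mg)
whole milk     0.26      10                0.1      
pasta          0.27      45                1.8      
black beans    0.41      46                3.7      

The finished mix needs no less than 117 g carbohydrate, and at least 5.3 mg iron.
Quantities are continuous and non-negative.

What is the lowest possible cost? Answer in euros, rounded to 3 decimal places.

€0.747

Let x1 = servings of whole milk, x2 = servings of pasta, x3 = servings of black beans.
Minimize 0.26x1 + 0.27x2 + 0.41x3 s.t.:
  10x1 + 45x2 + 46x3 ≥ 117   (carbohydrate)
  0.1x1 + 1.8x2 + 3.7x3 ≥ 5.3   (iron)
  x1, x2, x3 ≥ 0.
The optimal basis is {pasta, black beans}; whole milk drops out. There the carbohydrate and iron constraints are tight.
Solving gives x2 = 2.259, x3 = 0.3333.
Total cost: 0.27·2.259 + 0.41·0.3333 = 0.74658.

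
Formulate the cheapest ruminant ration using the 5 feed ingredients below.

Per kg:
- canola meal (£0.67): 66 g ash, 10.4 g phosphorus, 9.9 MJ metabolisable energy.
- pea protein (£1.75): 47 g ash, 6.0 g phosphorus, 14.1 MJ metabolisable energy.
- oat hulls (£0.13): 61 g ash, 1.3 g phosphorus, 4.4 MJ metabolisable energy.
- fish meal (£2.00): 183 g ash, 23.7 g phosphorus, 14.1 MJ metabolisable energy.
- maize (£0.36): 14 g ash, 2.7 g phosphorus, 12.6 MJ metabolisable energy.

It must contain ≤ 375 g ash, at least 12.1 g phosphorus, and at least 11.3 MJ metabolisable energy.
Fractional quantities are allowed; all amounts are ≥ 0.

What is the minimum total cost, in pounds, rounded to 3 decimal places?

£0.780

Let x1 = kg of canola meal, x2 = kg of pea protein, x3 = kg of oat hulls, x4 = kg of fish meal, x5 = kg of maize.
min 0.67x1 + 1.75x2 + 0.13x3 + 2x4 + 0.36x5 s.t.:
  66x1 + 47x2 + 61x3 + 183x4 + 14x5 ≤ 375   (ash)
  10.4x1 + 6x2 + 1.3x3 + 23.7x4 + 2.7x5 ≥ 12.1   (phosphorus)
  9.9x1 + 14.1x2 + 4.4x3 + 14.1x4 + 12.6x5 ≥ 11.3   (metabolisable energy)
  x1, x2, x3, x4, x5 ≥ 0.
The optimal basis is {canola meal}; pea protein, oat hulls, fish meal, maize drop out. Binding constraint: phosphorus.
Optimal quantities: canola meal = 1.1635 kg.
Objective = 0.67·1.1635 = 0.77955.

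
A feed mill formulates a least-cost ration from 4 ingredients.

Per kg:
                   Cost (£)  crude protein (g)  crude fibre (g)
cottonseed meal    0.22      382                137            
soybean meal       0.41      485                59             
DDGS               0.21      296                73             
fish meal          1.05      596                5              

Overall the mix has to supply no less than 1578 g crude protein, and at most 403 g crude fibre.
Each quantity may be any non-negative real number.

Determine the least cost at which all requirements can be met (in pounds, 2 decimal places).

Let x1 = kg of cottonseed meal, x2 = kg of soybean meal, x3 = kg of DDGS, x4 = kg of fish meal.
min 0.22x1 + 0.41x2 + 0.21x3 + 1.05x4 subject to:
  382x1 + 485x2 + 296x3 + 596x4 ≥ 1578   (crude protein)
  137x1 + 59x2 + 73x3 + 5x4 ≤ 403   (crude fibre)
  x1, x2, x3, x4 ≥ 0.
The minimum-cost mix takes nothing from DDGS, fish meal — only cottonseed meal, soybean meal. Binding constraints: crude protein and crude fibre.
Optimal quantities: cottonseed meal = 2.331 kg, soybean meal = 1.418 kg.
Hence cost = 0.22·2.331 + 0.41·1.418 = £1.0942.

£1.09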